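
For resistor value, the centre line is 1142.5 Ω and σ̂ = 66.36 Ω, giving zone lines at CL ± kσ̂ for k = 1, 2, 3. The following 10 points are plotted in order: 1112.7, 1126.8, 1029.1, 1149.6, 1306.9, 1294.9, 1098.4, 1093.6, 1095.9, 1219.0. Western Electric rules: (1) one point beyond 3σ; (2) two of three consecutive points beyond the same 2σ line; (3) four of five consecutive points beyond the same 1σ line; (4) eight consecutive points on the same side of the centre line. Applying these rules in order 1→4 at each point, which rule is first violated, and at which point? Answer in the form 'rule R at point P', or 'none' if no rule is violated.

Zone of each point (C = within 1σ̂, B = 1σ̂–2σ̂, A = 2σ̂–3σ̂, * = beyond 3σ̂; sign = side of CL): 1:-C, 2:-C, 3:-B, 4:+C, 5:+A, 6:+A, 7:-C, 8:-C, 9:-C, 10:+B
Rule 2 (two of three consecutive points beyond the same 2σ limit) is satisfied at point 6.

rule 2 at point 6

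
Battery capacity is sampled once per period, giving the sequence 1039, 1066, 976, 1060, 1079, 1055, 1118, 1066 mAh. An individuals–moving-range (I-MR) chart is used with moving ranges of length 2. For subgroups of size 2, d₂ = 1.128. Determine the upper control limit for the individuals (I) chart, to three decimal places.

1193.773

X̄ = (1039 + 1066 + 976 + 1060 + 1079 + 1055 + 1118 + 1066) / 8 = 1057.3750
Moving ranges: 27, 90, 84, 19, 24, 63, 52; M̄R̄ = 359.0000 / 7 = 51.2857
UCL = X̄ + 3·M̄R̄/d₂ = 1057.3750 + 3 × 51.2857 / 1.128 = 1193.7732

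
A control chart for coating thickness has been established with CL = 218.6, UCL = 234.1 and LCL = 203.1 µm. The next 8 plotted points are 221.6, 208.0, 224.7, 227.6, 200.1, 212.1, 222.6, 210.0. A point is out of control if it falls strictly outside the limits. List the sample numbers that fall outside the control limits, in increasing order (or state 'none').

5

Compare each point to [203.1, 234.1]: sample 5 = 200.1 < LCL.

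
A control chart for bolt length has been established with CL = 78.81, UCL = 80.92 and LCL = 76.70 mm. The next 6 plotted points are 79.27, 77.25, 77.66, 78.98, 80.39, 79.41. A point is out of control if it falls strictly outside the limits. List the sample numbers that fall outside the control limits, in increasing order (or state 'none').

none

All 6 points lie within [76.70, 80.92].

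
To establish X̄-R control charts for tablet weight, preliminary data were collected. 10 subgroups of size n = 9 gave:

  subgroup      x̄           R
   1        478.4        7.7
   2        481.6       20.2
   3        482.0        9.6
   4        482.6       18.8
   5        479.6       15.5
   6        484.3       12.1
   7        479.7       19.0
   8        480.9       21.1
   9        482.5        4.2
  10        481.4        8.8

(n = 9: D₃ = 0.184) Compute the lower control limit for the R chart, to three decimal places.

R̄ = (7.7 + 20.2 + 9.6 + 18.8 + 15.5 + 12.1 + 19.0 + 21.1 + 4.2 + 8.8) / 10 = 137.0000 / 10 = 13.7000
LCL_R = D₃·R̄ = 0.184 × 13.7000 = 2.5208

2.521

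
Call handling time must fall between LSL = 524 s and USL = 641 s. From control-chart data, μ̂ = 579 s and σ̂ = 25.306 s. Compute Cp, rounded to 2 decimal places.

Cp = (USL − LSL) / (6σ̂) = (641 − 524) / (6 × 25.306) = 117.0000 / 151.8360 = 0.7706

0.77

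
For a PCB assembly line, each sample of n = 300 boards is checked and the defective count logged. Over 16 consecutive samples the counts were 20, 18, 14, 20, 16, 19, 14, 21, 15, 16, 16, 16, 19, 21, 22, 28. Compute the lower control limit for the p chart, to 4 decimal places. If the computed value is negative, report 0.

p̄ = Σdᵢ / (k·n) = 295 / (16 × 300) = 0.06146
LCL = p̄ − 3·√(p̄(1−p̄)/n) = 0.06146 − 3 × 0.01387 = 0.01986

0.0199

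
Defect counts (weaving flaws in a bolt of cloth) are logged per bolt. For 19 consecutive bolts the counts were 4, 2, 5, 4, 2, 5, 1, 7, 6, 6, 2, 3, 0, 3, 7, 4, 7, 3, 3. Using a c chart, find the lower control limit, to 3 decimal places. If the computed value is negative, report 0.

0.000

c̄ = (4 + 2 + 5 + 4 + 2 + 5 + 1 + 7 + 6 + 6 + 2 + 3 + 0 + 3 + 7 + 4 + 7 + 3 + 3) / 19 = 74 / 19 = 3.8947
LCL = c̄ − 3√c̄ = 3.8947 − 3 × 1.9735 = -2.0258 → 0 (cannot be negative)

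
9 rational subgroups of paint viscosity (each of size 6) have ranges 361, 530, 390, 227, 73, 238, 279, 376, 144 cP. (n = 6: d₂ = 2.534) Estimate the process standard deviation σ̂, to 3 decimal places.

114.794

R̄ = (361 + 530 + 390 + 227 + 73 + 238 + 279 + 376 + 144) / 9 = 290.8889
σ̂ = R̄ / d₂ = 290.8889 / 2.534 = 114.7944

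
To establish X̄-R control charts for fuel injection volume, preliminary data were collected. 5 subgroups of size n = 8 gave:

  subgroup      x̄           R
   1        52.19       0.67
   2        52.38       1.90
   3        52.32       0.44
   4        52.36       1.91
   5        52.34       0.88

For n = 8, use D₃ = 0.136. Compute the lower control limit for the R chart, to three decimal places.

0.158

R̄ = (0.67 + 1.90 + 0.44 + 1.91 + 0.88) / 5 = 5.8000 / 5 = 1.1600
LCL_R = D₃·R̄ = 0.136 × 1.1600 = 0.1578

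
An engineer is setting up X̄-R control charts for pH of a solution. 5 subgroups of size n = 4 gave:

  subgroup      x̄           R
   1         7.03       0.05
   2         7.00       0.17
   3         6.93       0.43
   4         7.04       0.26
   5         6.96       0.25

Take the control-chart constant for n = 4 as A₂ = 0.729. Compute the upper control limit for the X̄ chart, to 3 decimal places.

X̄̄ = (7.03 + 7.00 + 6.93 + 7.04 + 6.96) / 5 = 34.9600 / 5 = 6.9920
R̄ = (0.05 + 0.17 + 0.43 + 0.26 + 0.25) / 5 = 1.1600 / 5 = 0.2320
UCL = X̄̄ + A₂·R̄ = 6.9920 + 0.729 × 0.2320 = 7.1611

7.161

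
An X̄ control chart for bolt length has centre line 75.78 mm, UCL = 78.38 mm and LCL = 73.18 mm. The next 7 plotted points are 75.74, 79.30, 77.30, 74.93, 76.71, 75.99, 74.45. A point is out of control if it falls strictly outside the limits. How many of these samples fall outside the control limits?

Compare each point to [73.18, 78.38]: sample 2 = 79.30 > UCL.

1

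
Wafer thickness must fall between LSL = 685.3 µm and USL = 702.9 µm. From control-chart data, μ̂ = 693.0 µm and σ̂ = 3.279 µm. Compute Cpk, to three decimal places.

0.783

Cpu = (USL − μ̂) / (3σ̂) = (702.9 − 693.0) / (3 × 3.279) = 1.0064; Cpl = (μ̂ − LSL) / (3σ̂) = (693.0 − 685.3) / (3 × 3.279) = 0.7828; Cpk = min(Cpu, Cpl) = 0.7828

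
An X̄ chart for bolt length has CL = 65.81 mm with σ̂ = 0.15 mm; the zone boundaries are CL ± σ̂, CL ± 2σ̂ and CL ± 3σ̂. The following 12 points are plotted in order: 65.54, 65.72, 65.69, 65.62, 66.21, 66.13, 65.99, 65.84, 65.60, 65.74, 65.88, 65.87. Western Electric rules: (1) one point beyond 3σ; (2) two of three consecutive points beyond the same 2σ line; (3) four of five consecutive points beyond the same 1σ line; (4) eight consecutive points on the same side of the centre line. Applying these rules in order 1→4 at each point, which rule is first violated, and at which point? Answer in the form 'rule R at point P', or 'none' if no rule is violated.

rule 2 at point 6

Zone of each point (C = within 1σ̂, B = 1σ̂–2σ̂, A = 2σ̂–3σ̂, * = beyond 3σ̂; sign = side of CL): 1:-B, 2:-C, 3:-C, 4:-B, 5:+A, 6:+A, 7:+B, 8:+C, 9:-B, 10:-C, 11:+C, 12:+C
Rule 2 (two of three consecutive points beyond the same 2σ limit) is satisfied at point 6.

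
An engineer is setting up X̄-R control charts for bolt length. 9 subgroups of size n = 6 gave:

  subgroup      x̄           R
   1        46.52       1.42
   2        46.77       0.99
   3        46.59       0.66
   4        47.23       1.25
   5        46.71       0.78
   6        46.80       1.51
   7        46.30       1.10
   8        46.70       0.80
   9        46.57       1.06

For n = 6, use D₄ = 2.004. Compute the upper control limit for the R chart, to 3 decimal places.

R̄ = (1.42 + 0.99 + 0.66 + 1.25 + 0.78 + 1.51 + 1.10 + 0.80 + 1.06) / 9 = 9.5700 / 9 = 1.0633
UCL_R = D₄·R̄ = 2.004 × 1.0633 = 2.1309

2.131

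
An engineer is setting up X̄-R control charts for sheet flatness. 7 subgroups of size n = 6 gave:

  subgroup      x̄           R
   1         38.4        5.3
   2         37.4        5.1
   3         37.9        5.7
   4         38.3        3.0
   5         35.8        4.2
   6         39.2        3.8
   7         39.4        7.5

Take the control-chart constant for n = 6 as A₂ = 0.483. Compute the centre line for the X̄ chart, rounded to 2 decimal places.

X̄̄ = (38.4 + 37.4 + 37.9 + 38.3 + 35.8 + 39.2 + 39.4) / 7 = 266.4000 / 7 = 38.0571
CL = X̄̄ = 38.0571

38.06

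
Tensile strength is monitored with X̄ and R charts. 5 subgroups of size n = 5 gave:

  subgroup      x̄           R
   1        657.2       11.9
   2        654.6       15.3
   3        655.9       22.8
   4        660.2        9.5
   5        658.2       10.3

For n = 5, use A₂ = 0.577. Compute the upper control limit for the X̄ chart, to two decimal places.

X̄̄ = (657.2 + 654.6 + 655.9 + 660.2 + 658.2) / 5 = 3286.1000 / 5 = 657.2200
R̄ = (11.9 + 15.3 + 22.8 + 9.5 + 10.3) / 5 = 69.8000 / 5 = 13.9600
UCL = X̄̄ + A₂·R̄ = 657.2200 + 0.577 × 13.9600 = 665.2749

665.27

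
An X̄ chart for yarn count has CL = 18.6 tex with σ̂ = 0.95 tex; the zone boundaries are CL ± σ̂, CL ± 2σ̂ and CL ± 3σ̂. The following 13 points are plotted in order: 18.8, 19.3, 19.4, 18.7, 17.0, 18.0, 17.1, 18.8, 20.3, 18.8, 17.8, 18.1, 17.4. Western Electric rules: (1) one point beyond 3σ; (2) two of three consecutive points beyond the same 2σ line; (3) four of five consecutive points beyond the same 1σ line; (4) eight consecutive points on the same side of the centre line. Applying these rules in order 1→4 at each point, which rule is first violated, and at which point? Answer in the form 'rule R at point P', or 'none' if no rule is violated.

Zone of each point (C = within 1σ̂, B = 1σ̂–2σ̂, A = 2σ̂–3σ̂, * = beyond 3σ̂; sign = side of CL): 1:+C, 2:+C, 3:+C, 4:+C, 5:-B, 6:-C, 7:-B, 8:+C, 9:+B, 10:+C, 11:-C, 12:-C, 13:-B
No rule fires across all 13 points.

none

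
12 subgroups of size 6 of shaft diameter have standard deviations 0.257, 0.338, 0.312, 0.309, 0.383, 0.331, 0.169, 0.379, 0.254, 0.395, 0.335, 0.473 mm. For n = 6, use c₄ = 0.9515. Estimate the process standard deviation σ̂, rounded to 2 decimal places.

0.34

s̄ = (0.257 + 0.338 + 0.312 + 0.309 + 0.383 + 0.331 + 0.169 + 0.379 + 0.254 + 0.395 + 0.335 + 0.473) / 12 = 0.3279
σ̂ = s̄ / c₄ = 0.3279 / 0.9515 = 0.3446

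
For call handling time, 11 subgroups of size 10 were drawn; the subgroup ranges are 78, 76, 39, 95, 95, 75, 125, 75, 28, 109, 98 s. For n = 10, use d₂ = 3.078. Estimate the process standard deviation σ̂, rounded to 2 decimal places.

26.37

R̄ = (78 + 76 + 39 + 95 + 95 + 75 + 125 + 75 + 28 + 109 + 98) / 11 = 81.1818
σ̂ = R̄ / d₂ = 81.1818 / 3.078 = 26.3749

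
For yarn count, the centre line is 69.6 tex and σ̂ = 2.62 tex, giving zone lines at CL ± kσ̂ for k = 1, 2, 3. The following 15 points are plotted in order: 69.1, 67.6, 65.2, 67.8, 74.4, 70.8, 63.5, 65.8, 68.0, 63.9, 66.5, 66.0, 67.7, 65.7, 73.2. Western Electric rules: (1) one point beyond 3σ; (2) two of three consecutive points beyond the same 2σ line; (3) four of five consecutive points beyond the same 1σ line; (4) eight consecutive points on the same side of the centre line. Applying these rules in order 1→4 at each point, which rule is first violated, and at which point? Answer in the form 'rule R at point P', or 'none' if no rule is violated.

Zone of each point (C = within 1σ̂, B = 1σ̂–2σ̂, A = 2σ̂–3σ̂, * = beyond 3σ̂; sign = side of CL): 1:-C, 2:-C, 3:-B, 4:-C, 5:+B, 6:+C, 7:-A, 8:-B, 9:-C, 10:-A, 11:-B, 12:-B, 13:-C, 14:-B, 15:+B
Rule 3 (four of five consecutive points beyond the same 1σ limit) is satisfied at point 11.

rule 3 at point 11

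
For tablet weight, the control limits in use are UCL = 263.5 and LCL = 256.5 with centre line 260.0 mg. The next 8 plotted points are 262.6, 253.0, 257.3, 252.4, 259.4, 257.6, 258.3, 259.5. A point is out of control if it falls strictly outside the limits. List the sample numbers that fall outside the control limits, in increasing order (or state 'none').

Compare each point to [256.5, 263.5]: sample 2 = 253.0 < LCL; sample 4 = 252.4 < LCL.

2, 4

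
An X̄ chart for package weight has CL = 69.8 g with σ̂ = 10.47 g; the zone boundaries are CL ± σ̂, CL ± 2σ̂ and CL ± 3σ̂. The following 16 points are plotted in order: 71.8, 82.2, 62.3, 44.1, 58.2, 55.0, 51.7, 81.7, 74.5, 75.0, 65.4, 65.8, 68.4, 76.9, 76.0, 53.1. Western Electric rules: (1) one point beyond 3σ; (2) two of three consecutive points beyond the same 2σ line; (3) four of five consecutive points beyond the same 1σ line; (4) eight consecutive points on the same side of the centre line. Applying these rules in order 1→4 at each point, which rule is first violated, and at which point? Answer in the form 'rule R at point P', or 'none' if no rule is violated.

rule 3 at point 7

Zone of each point (C = within 1σ̂, B = 1σ̂–2σ̂, A = 2σ̂–3σ̂, * = beyond 3σ̂; sign = side of CL): 1:+C, 2:+B, 3:-C, 4:-A, 5:-B, 6:-B, 7:-B, 8:+B, 9:+C, 10:+C, 11:-C, 12:-C, 13:-C, 14:+C, 15:+C, 16:-B
Rule 3 (four of five consecutive points beyond the same 1σ limit) is satisfied at point 7.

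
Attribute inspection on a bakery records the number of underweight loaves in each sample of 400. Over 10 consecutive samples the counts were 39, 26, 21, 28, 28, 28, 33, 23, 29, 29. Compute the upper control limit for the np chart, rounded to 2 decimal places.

p̄ = Σdᵢ / (k·n) = 284 / (10 × 400) = 0.07100
UCL = np̄ + 3·√(np̄(1−p̄)) = 28.4000 + 3 × √(28.4000×0.92900) = 28.4000 + 3 × 5.1365 = 43.8095

43.81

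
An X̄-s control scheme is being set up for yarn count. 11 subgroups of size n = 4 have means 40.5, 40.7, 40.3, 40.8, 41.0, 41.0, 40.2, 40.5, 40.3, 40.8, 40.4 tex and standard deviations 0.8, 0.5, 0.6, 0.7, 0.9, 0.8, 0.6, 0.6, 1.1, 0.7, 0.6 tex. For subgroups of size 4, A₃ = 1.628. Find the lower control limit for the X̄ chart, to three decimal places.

X̄̄ = (40.5 + 40.7 + 40.3 + 40.8 + 41.0 + 41.0 + 40.2 + 40.5 + 40.3 + 40.8 + 40.4) / 11 = 40.5909
s̄ = (0.8 + 0.5 + 0.6 + 0.7 + 0.9 + 0.8 + 0.6 + 0.6 + 1.1 + 0.7 + 0.6) / 11 = 0.7182
LCL = X̄̄ − A₃·s̄ = 40.5909 − 1.628 × 0.7182 = 39.4217

39.422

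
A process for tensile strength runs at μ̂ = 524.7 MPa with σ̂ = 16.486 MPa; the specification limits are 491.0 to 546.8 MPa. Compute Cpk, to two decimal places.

Cpu = (USL − μ̂) / (3σ̂) = (546.8 − 524.7) / (3 × 16.486) = 0.4468; Cpl = (μ̂ − LSL) / (3σ̂) = (524.7 − 491.0) / (3 × 16.486) = 0.6814; Cpk = min(Cpu, Cpl) = 0.4468

0.45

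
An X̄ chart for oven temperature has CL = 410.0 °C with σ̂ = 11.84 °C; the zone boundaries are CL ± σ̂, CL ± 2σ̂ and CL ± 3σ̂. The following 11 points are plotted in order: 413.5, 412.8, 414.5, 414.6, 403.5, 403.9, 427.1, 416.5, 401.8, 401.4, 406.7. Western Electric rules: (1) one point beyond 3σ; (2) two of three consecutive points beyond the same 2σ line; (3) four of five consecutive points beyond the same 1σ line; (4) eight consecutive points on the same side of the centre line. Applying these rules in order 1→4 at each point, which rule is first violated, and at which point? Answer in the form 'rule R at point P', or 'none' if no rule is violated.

Zone of each point (C = within 1σ̂, B = 1σ̂–2σ̂, A = 2σ̂–3σ̂, * = beyond 3σ̂; sign = side of CL): 1:+C, 2:+C, 3:+C, 4:+C, 5:-C, 6:-C, 7:+B, 8:+C, 9:-C, 10:-C, 11:-C
No rule fires across all 11 points.

none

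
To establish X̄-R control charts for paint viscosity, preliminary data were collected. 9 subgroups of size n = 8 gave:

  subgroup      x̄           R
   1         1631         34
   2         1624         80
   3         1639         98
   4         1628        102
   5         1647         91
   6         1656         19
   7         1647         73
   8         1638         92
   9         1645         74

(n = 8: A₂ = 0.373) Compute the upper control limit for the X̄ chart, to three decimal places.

1666.922

X̄̄ = (1631 + 1624 + 1639 + 1628 + 1647 + 1656 + 1647 + 1638 + 1645) / 9 = 14755.0000 / 9 = 1639.4444
R̄ = (34 + 80 + 98 + 102 + 91 + 19 + 73 + 92 + 74) / 9 = 663.0000 / 9 = 73.6667
UCL = X̄̄ + A₂·R̄ = 1639.4444 + 0.373 × 73.6667 = 1666.9221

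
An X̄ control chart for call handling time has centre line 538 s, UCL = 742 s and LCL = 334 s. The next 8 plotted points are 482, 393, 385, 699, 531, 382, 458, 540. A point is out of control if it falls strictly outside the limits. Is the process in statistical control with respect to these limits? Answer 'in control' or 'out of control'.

All 8 points lie within [334, 742].

in control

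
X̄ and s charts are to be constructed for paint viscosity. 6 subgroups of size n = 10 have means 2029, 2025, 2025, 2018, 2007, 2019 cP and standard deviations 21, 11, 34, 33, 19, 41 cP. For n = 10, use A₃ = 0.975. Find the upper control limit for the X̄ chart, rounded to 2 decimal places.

2046.34

X̄̄ = (2029 + 2025 + 2025 + 2018 + 2007 + 2019) / 6 = 2020.5000
s̄ = (21 + 11 + 34 + 33 + 19 + 41) / 6 = 26.5000
UCL = X̄̄ + A₃·s̄ = 2020.5000 + 0.975 × 26.5000 = 2046.3375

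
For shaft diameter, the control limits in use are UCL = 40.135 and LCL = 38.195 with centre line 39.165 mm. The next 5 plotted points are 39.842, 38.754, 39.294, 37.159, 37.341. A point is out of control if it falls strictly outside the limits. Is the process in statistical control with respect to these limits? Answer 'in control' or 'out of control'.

Compare each point to [38.195, 40.135]: sample 4 = 37.159 < LCL; sample 5 = 37.341 < LCL.

out of control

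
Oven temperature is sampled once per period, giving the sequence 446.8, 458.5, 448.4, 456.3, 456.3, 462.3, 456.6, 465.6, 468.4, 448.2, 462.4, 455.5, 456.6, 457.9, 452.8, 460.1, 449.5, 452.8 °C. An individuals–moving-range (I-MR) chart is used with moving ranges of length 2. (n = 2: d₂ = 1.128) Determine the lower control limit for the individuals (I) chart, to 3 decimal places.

X̄ = (446.8 + 458.5 + 448.4 + 456.3 + 456.3 + 462.3 + 456.6 + 465.6 + 468.4 + 448.2 + 462.4 + 455.5 + 456.6 + 457.9 + 452.8 + 460.1 + 449.5 + 452.8) / 18 = 456.3889
Moving ranges: 11.7, 10.1, 7.9, 0.0, 6.0, 5.7, 9.0, 2.8, 20.2, 14.2, 6.9, 1.1, 1.3, 5.1, 7.3, 10.6, 3.3; M̄R̄ = 123.2000 / 17 = 7.2471
LCL = X̄ − 3·M̄R̄/d₂ = 456.3889 − 3 × 7.2471 / 1.128 = 437.1148

437.115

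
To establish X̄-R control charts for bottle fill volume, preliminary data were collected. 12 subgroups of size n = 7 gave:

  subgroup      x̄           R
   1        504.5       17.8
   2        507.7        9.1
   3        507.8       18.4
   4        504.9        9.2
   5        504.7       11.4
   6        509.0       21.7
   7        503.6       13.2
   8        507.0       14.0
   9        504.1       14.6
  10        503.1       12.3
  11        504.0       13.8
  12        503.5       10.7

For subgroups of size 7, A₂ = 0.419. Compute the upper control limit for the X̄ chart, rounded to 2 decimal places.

X̄̄ = (504.5 + 507.7 + 507.8 + 504.9 + 504.7 + 509.0 + 503.6 + 507.0 + 504.1 + 503.1 + 504.0 + 503.5) / 12 = 6063.9000 / 12 = 505.3250
R̄ = (17.8 + 9.1 + 18.4 + 9.2 + 11.4 + 21.7 + 13.2 + 14.0 + 14.6 + 12.3 + 13.8 + 10.7) / 12 = 166.2000 / 12 = 13.8500
UCL = X̄̄ + A₂·R̄ = 505.3250 + 0.419 × 13.8500 = 511.1282

511.13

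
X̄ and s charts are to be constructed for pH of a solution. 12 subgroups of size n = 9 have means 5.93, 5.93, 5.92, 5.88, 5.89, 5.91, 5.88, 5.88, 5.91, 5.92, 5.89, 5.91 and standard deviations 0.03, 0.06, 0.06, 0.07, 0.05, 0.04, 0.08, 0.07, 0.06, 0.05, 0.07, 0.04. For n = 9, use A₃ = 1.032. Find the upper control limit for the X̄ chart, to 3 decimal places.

X̄̄ = (5.93 + 5.93 + 5.92 + 5.88 + 5.89 + 5.91 + 5.88 + 5.88 + 5.91 + 5.92 + 5.89 + 5.91) / 12 = 5.9042
s̄ = (0.03 + 0.06 + 0.06 + 0.07 + 0.05 + 0.04 + 0.08 + 0.07 + 0.06 + 0.05 + 0.07 + 0.04) / 12 = 0.0567
UCL = X̄̄ + A₃·s̄ = 5.9042 + 1.032 × 0.0567 = 5.9626

5.963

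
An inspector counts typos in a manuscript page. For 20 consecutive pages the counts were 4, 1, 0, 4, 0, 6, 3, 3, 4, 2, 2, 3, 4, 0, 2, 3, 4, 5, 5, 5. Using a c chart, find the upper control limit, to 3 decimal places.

8.196

c̄ = (4 + 1 + 0 + 4 + 0 + 6 + 3 + 3 + 4 + 2 + 2 + 3 + 4 + 0 + 2 + 3 + 4 + 5 + 5 + 5) / 20 = 60 / 20 = 3.0000
UCL = c̄ + 3√c̄ = 3.0000 + 3 × √3.0000 = 3.0000 + 3 × 1.7321 = 8.1962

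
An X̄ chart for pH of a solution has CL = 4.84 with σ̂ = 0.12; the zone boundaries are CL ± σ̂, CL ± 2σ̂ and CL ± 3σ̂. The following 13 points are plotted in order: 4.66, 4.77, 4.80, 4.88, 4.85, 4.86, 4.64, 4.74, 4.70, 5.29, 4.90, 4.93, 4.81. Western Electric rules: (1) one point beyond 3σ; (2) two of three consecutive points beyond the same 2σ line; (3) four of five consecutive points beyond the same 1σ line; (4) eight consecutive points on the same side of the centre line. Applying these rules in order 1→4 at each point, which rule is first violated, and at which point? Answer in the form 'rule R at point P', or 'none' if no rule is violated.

Zone of each point (C = within 1σ̂, B = 1σ̂–2σ̂, A = 2σ̂–3σ̂, * = beyond 3σ̂; sign = side of CL): 1:-B, 2:-C, 3:-C, 4:+C, 5:+C, 6:+C, 7:-B, 8:-C, 9:-B, 10:+*, 11:+C, 12:+C, 13:-C
Rule 1 (one point beyond the 3σ limits) is satisfied at point 10.

rule 1 at point 10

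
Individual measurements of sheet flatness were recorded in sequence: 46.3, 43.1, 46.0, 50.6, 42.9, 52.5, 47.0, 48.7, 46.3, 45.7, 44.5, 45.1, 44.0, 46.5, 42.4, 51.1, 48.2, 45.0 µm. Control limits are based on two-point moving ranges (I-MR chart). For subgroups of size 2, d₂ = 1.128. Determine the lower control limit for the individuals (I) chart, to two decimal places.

36.66

X̄ = (46.3 + 43.1 + 46.0 + 50.6 + 42.9 + 52.5 + 47.0 + 48.7 + 46.3 + 45.7 + 44.5 + 45.1 + 44.0 + 46.5 + 42.4 + 51.1 + 48.2 + 45.0) / 18 = 46.4389
Moving ranges: 3.2, 2.9, 4.6, 7.7, 9.6, 5.5, 1.7, 2.4, 0.6, 1.2, 0.6, 1.1, 2.5, 4.1, 8.7, 2.9, 3.2; M̄R̄ = 62.5000 / 17 = 3.6765
LCL = X̄ − 3·M̄R̄/d₂ = 46.4389 − 3 × 3.6765 / 1.128 = 36.6610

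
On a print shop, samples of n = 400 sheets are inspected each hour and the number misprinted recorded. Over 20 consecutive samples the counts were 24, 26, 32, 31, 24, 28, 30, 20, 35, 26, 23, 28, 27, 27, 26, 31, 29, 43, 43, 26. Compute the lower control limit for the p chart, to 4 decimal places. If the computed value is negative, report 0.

p̄ = Σdᵢ / (k·n) = 579 / (20 × 400) = 0.07237
LCL = p̄ − 3·√(p̄(1−p̄)/n) = 0.07237 − 3 × 0.01296 = 0.03351

0.0335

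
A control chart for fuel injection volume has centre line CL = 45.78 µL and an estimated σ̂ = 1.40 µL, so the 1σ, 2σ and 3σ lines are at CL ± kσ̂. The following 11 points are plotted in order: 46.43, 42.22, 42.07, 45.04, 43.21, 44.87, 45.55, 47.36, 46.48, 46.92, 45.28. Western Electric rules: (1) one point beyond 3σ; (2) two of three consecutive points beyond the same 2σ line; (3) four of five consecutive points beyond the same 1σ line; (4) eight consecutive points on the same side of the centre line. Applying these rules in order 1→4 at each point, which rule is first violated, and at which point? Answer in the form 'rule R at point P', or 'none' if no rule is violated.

Zone of each point (C = within 1σ̂, B = 1σ̂–2σ̂, A = 2σ̂–3σ̂, * = beyond 3σ̂; sign = side of CL): 1:+C, 2:-A, 3:-A, 4:-C, 5:-B, 6:-C, 7:-C, 8:+B, 9:+C, 10:+C, 11:-C
Rule 2 (two of three consecutive points beyond the same 2σ limit) is satisfied at point 3.

rule 2 at point 3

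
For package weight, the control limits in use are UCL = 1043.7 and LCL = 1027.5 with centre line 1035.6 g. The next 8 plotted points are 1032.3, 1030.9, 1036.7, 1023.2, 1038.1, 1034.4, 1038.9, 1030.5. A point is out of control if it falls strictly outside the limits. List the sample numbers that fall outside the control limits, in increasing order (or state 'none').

4

Compare each point to [1027.5, 1043.7]: sample 4 = 1023.2 < LCL.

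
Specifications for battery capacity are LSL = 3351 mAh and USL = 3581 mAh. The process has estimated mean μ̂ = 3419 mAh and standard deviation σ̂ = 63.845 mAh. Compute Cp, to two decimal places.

Cp = (USL − LSL) / (6σ̂) = (3581 − 3351) / (6 × 63.845) = 230.0000 / 383.0700 = 0.6004

0.60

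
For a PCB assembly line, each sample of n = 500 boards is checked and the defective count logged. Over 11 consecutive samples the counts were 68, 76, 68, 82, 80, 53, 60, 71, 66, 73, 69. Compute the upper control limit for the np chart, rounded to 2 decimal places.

92.86

p̄ = Σdᵢ / (k·n) = 766 / (11 × 500) = 0.13927
UCL = np̄ + 3·√(np̄(1−p̄)) = 69.6364 + 3 × √(69.6364×0.86073) = 69.6364 + 3 × 7.7420 = 92.8622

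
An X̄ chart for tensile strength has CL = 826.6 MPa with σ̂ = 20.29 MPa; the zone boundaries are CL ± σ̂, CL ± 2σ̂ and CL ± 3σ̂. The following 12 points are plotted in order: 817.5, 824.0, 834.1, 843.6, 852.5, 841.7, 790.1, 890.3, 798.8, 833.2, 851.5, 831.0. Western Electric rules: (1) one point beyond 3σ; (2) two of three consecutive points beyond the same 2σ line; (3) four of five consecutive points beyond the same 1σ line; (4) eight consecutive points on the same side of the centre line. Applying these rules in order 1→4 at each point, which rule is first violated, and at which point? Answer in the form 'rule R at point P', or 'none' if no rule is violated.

rule 1 at point 8

Zone of each point (C = within 1σ̂, B = 1σ̂–2σ̂, A = 2σ̂–3σ̂, * = beyond 3σ̂; sign = side of CL): 1:-C, 2:-C, 3:+C, 4:+C, 5:+B, 6:+C, 7:-B, 8:+*, 9:-B, 10:+C, 11:+B, 12:+C
Rule 1 (one point beyond the 3σ limits) is satisfied at point 8.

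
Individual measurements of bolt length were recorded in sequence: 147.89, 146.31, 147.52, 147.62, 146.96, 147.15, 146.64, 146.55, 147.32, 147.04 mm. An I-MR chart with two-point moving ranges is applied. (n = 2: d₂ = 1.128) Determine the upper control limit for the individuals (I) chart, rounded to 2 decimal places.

X̄ = (147.89 + 146.31 + 147.52 + 147.62 + 146.96 + 147.15 + 146.64 + 146.55 + 147.32 + 147.04) / 10 = 147.1000
Moving ranges: 1.58, 1.21, 0.10, 0.66, 0.19, 0.51, 0.09, 0.77, 0.28; M̄R̄ = 5.3900 / 9 = 0.5989
UCL = X̄ + 3·M̄R̄/d₂ = 147.1000 + 3 × 0.5989 / 1.128 = 148.6928

148.69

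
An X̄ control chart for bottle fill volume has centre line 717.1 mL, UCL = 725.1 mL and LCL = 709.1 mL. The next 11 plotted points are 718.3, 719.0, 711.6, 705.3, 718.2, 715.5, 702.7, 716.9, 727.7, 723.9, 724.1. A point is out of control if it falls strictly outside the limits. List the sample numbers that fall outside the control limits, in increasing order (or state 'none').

Compare each point to [709.1, 725.1]: sample 4 = 705.3 < LCL; sample 7 = 702.7 < LCL; sample 9 = 727.7 > UCL.

4, 7, 9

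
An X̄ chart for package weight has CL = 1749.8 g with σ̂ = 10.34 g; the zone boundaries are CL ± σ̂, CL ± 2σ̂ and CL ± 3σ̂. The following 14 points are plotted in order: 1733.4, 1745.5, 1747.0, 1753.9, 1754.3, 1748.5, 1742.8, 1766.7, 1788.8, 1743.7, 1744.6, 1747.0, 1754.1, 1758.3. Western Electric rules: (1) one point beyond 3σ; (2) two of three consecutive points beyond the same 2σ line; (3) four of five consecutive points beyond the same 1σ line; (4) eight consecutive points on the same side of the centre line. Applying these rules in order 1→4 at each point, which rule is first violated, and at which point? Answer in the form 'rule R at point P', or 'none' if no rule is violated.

rule 1 at point 9

Zone of each point (C = within 1σ̂, B = 1σ̂–2σ̂, A = 2σ̂–3σ̂, * = beyond 3σ̂; sign = side of CL): 1:-B, 2:-C, 3:-C, 4:+C, 5:+C, 6:-C, 7:-C, 8:+B, 9:+*, 10:-C, 11:-C, 12:-C, 13:+C, 14:+C
Rule 1 (one point beyond the 3σ limits) is satisfied at point 9.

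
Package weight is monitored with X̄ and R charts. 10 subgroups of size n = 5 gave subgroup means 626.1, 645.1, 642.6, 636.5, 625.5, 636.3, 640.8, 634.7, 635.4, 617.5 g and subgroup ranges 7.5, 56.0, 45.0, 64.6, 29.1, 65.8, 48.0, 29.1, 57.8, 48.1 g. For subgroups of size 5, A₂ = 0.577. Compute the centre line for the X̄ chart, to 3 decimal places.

634.050

X̄̄ = (626.1 + 645.1 + 642.6 + 636.5 + 625.5 + 636.3 + 640.8 + 634.7 + 635.4 + 617.5) / 10 = 6340.5000 / 10 = 634.0500
CL = X̄̄ = 634.0500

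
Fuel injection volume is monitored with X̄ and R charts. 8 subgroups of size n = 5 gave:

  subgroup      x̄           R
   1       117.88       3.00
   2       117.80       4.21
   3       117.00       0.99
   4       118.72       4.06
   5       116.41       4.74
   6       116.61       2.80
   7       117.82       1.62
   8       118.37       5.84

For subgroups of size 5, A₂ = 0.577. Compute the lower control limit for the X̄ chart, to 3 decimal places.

X̄̄ = (117.88 + 117.80 + 117.00 + 118.72 + 116.41 + 116.61 + 117.82 + 118.37) / 8 = 940.6100 / 8 = 117.5763
R̄ = (3.00 + 4.21 + 0.99 + 4.06 + 4.74 + 2.80 + 1.62 + 5.84) / 8 = 27.2600 / 8 = 3.4075
LCL = X̄̄ − A₂·R̄ = 117.5763 − 0.577 × 3.4075 = 115.6101

115.610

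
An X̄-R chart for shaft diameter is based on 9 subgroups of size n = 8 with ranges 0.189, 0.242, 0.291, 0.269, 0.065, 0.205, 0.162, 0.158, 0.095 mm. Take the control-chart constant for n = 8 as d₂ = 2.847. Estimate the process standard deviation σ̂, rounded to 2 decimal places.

R̄ = (0.189 + 0.242 + 0.291 + 0.269 + 0.065 + 0.205 + 0.162 + 0.158 + 0.095) / 9 = 0.1862
σ̂ = R̄ / d₂ = 0.1862 / 2.847 = 0.0654

0.07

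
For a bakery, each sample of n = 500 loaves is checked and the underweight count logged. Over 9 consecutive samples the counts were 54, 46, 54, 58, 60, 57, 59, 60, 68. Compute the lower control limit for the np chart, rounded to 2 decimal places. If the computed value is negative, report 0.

p̄ = Σdᵢ / (k·n) = 516 / (9 × 500) = 0.11467
LCL = np̄ − 3·√(np̄(1−p̄)) = 57.3333 − 3 × 7.1245 = 35.9597

35.96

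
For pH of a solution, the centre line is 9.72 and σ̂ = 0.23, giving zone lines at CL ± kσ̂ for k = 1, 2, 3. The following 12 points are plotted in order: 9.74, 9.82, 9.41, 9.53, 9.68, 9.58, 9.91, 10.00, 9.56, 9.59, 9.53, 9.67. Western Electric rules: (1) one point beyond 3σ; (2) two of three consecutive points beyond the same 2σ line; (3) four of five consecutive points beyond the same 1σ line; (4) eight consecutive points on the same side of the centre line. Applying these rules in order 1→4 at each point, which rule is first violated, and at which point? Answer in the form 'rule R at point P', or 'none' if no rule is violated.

Zone of each point (C = within 1σ̂, B = 1σ̂–2σ̂, A = 2σ̂–3σ̂, * = beyond 3σ̂; sign = side of CL): 1:+C, 2:+C, 3:-B, 4:-C, 5:-C, 6:-C, 7:+C, 8:+B, 9:-C, 10:-C, 11:-C, 12:-C
No rule fires across all 12 points.

none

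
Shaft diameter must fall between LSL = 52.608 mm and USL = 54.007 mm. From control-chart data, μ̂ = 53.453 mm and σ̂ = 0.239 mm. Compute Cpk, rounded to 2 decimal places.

0.77

Cpu = (USL − μ̂) / (3σ̂) = (54.007 − 53.453) / (3 × 0.239) = 0.7727; Cpl = (μ̂ − LSL) / (3σ̂) = (53.453 − 52.608) / (3 × 0.239) = 1.1785; Cpk = min(Cpu, Cpl) = 0.7727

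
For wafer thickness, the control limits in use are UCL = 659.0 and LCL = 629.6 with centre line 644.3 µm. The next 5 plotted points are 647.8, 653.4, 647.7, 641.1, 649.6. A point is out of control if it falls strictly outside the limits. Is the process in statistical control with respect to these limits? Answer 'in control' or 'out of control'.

in control

All 5 points lie within [629.6, 659.0].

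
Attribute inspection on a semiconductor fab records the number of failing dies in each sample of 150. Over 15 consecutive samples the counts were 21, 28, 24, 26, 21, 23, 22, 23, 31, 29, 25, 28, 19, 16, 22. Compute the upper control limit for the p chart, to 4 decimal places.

0.2487

p̄ = Σdᵢ / (k·n) = 358 / (15 × 150) = 0.15911
UCL = p̄ + 3·√(p̄(1−p̄)/n) = 0.15911 + 3 × √(0.15911×0.84089/150) = 0.15911 + 3 × 0.02987 = 0.24871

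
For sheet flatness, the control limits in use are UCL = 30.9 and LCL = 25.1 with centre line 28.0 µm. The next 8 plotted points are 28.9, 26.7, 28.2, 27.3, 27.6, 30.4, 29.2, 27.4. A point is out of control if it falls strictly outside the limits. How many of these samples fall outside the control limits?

0

All 8 points lie within [25.1, 30.9].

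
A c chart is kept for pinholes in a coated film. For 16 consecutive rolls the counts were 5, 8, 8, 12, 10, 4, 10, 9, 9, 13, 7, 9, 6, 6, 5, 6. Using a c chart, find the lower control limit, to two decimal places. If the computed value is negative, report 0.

0.00

c̄ = (5 + 8 + 8 + 12 + 10 + 4 + 10 + 9 + 9 + 13 + 7 + 9 + 6 + 6 + 5 + 6) / 16 = 127 / 16 = 7.9375
LCL = c̄ − 3√c̄ = 7.9375 − 3 × 2.8174 = -0.5146 → 0 (cannot be negative)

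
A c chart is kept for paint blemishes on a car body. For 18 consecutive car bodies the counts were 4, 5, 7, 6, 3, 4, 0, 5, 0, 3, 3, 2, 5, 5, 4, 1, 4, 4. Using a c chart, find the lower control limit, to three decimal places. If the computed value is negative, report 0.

c̄ = (4 + 5 + 7 + 6 + 3 + 4 + 0 + 5 + 0 + 3 + 3 + 2 + 5 + 5 + 4 + 1 + 4 + 4) / 18 = 65 / 18 = 3.6111
LCL = c̄ − 3√c̄ = 3.6111 − 3 × 1.9003 = -2.0898 → 0 (cannot be negative)

0.000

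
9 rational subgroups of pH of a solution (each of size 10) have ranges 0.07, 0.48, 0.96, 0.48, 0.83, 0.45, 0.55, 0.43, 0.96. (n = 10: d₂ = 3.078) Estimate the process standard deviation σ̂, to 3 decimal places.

R̄ = (0.07 + 0.48 + 0.96 + 0.48 + 0.83 + 0.45 + 0.55 + 0.43 + 0.96) / 9 = 0.5789
σ̂ = R̄ / d₂ = 0.5789 / 3.078 = 0.1881

0.188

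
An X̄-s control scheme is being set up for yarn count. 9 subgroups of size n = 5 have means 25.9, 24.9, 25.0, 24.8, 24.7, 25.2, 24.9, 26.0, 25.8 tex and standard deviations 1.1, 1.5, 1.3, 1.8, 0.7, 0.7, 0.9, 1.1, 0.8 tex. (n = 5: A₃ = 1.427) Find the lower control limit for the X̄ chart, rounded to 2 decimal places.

X̄̄ = (25.9 + 24.9 + 25.0 + 24.8 + 24.7 + 25.2 + 24.9 + 26.0 + 25.8) / 9 = 25.2444
s̄ = (1.1 + 1.5 + 1.3 + 1.8 + 0.7 + 0.7 + 0.9 + 1.1 + 0.8) / 9 = 1.1000
LCL = X̄̄ − A₃·s̄ = 25.2444 − 1.427 × 1.1000 = 23.6747

23.67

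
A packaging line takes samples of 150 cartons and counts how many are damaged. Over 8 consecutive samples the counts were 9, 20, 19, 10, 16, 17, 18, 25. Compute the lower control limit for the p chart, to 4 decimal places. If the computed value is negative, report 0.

0.0345

p̄ = Σdᵢ / (k·n) = 134 / (8 × 150) = 0.11167
LCL = p̄ − 3·√(p̄(1−p̄)/n) = 0.11167 − 3 × 0.02572 = 0.03452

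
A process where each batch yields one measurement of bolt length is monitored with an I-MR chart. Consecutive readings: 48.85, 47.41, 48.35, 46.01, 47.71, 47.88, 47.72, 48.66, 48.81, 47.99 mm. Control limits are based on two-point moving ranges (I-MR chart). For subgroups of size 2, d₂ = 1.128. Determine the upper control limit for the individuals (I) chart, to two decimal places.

X̄ = (48.85 + 47.41 + 48.35 + 46.01 + 47.71 + 47.88 + 47.72 + 48.66 + 48.81 + 47.99) / 10 = 47.9390
Moving ranges: 1.44, 0.94, 2.34, 1.70, 0.17, 0.16, 0.94, 0.15, 0.82; M̄R̄ = 8.6600 / 9 = 0.9622
UCL = X̄ + 3·M̄R̄/d₂ = 47.9390 + 3 × 0.9622 / 1.128 = 50.4981

50.50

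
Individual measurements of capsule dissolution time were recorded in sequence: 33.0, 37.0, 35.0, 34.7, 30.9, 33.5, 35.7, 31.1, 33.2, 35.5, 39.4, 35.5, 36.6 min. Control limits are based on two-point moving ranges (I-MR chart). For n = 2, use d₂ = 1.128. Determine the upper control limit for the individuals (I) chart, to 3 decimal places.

41.970

X̄ = (33.0 + 37.0 + 35.0 + 34.7 + 30.9 + 33.5 + 35.7 + 31.1 + 33.2 + 35.5 + 39.4 + 35.5 + 36.6) / 13 = 34.7000
Moving ranges: 4.0, 2.0, 0.3, 3.8, 2.6, 2.2, 4.6, 2.1, 2.3, 3.9, 3.9, 1.1; M̄R̄ = 32.8000 / 12 = 2.7333
UCL = X̄ + 3·M̄R̄/d₂ = 34.7000 + 3 × 2.7333 / 1.128 = 41.9695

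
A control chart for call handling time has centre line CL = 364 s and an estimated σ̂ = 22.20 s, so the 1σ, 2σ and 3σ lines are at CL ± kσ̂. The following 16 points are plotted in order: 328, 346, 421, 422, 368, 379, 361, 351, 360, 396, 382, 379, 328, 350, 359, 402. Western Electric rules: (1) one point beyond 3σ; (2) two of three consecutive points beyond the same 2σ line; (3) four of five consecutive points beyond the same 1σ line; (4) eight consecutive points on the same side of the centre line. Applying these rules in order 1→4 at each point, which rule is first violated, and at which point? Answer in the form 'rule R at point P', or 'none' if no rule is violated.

Zone of each point (C = within 1σ̂, B = 1σ̂–2σ̂, A = 2σ̂–3σ̂, * = beyond 3σ̂; sign = side of CL): 1:-B, 2:-C, 3:+A, 4:+A, 5:+C, 6:+C, 7:-C, 8:-C, 9:-C, 10:+B, 11:+C, 12:+C, 13:-B, 14:-C, 15:-C, 16:+B
Rule 2 (two of three consecutive points beyond the same 2σ limit) is satisfied at point 4.

rule 2 at point 4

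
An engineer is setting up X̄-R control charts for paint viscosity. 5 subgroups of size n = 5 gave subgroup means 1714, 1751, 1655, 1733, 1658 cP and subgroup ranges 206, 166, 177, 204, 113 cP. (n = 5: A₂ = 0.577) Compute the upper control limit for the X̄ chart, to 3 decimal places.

X̄̄ = (1714 + 1751 + 1655 + 1733 + 1658) / 5 = 8511.0000 / 5 = 1702.2000
R̄ = (206 + 166 + 177 + 204 + 113) / 5 = 866.0000 / 5 = 173.2000
UCL = X̄̄ + A₂·R̄ = 1702.2000 + 0.577 × 173.2000 = 1802.1364

1802.136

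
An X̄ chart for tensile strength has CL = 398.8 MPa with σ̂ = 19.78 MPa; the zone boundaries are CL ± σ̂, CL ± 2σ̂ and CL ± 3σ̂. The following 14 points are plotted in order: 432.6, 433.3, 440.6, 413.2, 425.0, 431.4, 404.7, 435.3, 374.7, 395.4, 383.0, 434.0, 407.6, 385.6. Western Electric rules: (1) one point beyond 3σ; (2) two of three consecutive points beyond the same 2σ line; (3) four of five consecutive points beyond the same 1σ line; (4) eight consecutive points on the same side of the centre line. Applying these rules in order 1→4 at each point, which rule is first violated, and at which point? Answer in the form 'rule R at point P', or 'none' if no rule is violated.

Zone of each point (C = within 1σ̂, B = 1σ̂–2σ̂, A = 2σ̂–3σ̂, * = beyond 3σ̂; sign = side of CL): 1:+B, 2:+B, 3:+A, 4:+C, 5:+B, 6:+B, 7:+C, 8:+B, 9:-B, 10:-C, 11:-C, 12:+B, 13:+C, 14:-C
Rule 3 (four of five consecutive points beyond the same 1σ limit) is satisfied at point 5.

rule 3 at point 5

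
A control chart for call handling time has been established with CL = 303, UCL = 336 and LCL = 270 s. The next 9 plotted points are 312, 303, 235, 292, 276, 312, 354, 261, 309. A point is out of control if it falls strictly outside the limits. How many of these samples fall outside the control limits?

Compare each point to [270, 336]: sample 3 = 235 < LCL; sample 7 = 354 > UCL; sample 8 = 261 < LCL.

3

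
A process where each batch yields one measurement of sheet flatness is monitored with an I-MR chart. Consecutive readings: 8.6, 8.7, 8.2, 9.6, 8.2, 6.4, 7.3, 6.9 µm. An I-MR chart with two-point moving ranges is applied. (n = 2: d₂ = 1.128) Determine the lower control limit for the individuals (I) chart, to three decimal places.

5.518

X̄ = (8.6 + 8.7 + 8.2 + 9.6 + 8.2 + 6.4 + 7.3 + 6.9) / 8 = 7.9875
Moving ranges: 0.1, 0.5, 1.4, 1.4, 1.8, 0.9, 0.4; M̄R̄ = 6.5000 / 7 = 0.9286
LCL = X̄ − 3·M̄R̄/d₂ = 7.9875 − 3 × 0.9286 / 1.128 = 5.5179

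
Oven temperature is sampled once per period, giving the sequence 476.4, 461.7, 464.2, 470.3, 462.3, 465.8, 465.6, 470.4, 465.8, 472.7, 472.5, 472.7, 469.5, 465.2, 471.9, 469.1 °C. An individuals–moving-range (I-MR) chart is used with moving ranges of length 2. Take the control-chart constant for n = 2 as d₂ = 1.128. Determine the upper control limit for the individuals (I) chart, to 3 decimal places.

480.687

X̄ = (476.4 + 461.7 + 464.2 + 470.3 + 462.3 + 465.8 + 465.6 + 470.4 + 465.8 + 472.7 + 472.5 + 472.7 + 469.5 + 465.2 + 471.9 + 469.1) / 16 = 468.5063
Moving ranges: 14.7, 2.5, 6.1, 8.0, 3.5, 0.2, 4.8, 4.6, 6.9, 0.2, 0.2, 3.2, 4.3, 6.7, 2.8; M̄R̄ = 68.7000 / 15 = 4.5800
UCL = X̄ + 3·M̄R̄/d₂ = 468.5063 + 3 × 4.5800 / 1.128 = 480.6871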